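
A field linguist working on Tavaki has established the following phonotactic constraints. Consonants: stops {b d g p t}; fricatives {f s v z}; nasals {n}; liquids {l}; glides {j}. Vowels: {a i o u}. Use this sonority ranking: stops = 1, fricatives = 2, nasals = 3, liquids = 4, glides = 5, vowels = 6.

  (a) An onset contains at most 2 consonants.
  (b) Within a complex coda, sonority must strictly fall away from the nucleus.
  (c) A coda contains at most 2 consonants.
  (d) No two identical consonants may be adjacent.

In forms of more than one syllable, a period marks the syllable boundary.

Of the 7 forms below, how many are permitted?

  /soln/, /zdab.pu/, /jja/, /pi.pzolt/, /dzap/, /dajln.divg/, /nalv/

/soln/ — σ1 onset /s/, coda /ln/ (4→3 falls) ok → permitted
/zdab.pu/ — σ1 onset /zd/ (2C), coda /b/ ok; σ2 onset /p/, coda /∅/ ok → permitted
/jja/ — violates constraint (d): adjacent identical consonants /jj/ → not permitted
/pi.pzolt/ — σ1 onset /p/, coda /∅/ ok; σ2 onset /pz/ (2C), coda /lt/ (4→1 falls) ok → permitted
/dzap/ — σ1 onset /dz/ (2C), coda /p/ ok → permitted
/dajln.divg/ — violates constraint (c): syllable 1 coda /jln/ has 3 consonants (> 2) → not permitted
/nalv/ — σ1 onset /n/, coda /lv/ (4→2 falls) ok → permitted
Permitted: /soln/, /zdab.pu/, /pi.pzolt/, /dzap/, /nalv/ → 5.

5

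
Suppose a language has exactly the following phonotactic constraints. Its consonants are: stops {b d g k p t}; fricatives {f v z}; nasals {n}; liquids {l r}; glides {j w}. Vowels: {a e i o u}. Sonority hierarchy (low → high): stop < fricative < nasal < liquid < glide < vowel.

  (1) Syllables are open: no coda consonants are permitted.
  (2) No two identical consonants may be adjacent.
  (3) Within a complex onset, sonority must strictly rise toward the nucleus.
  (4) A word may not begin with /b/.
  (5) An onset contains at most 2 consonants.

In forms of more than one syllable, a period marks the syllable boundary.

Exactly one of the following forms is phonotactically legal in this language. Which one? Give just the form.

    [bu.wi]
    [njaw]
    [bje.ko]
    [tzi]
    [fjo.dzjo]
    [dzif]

[bu.wi] — violates constraint 4: word begins with /b/ → phonotactically illegal
[njaw] — violates constraint 1: syllable 1 coda /w/ has 1 consonant (> 0) → phonotactically illegal
[bje.ko] — violates constraint 4: word begins with /b/ → phonotactically illegal
[tzi] — σ1 onset /tz/ (1→2 rises), coda /∅/ ok → phonotactically legal
[fjo.dzjo] — violates constraint 5: syllable 2 onset /dzj/ has 3 consonants (> 2) → phonotactically illegal
[dzif] — violates constraint 1: syllable 1 coda /f/ has 1 consonant (> 0) → phonotactically illegal

[tzi]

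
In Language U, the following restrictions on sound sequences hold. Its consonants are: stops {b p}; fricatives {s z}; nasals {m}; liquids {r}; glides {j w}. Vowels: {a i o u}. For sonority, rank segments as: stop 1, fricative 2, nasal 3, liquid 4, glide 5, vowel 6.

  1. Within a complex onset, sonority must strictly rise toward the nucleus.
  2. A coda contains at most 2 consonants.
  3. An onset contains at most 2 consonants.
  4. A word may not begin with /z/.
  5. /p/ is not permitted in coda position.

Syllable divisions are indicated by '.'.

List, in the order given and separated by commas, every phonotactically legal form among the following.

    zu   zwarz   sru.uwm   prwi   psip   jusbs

zu — violates constraint 4: word begins with /z/ → phonotactically illegal
zwarz — violates constraint 4: word begins with /z/ → phonotactically illegal
sru.uwm — σ1 onset /sr/ (2→4 rises), coda /∅/ ok; σ2 onset /∅/, coda /wm/ (2C) ok → phonotactically legal
prwi — violates constraint 3: syllable 1 onset /prw/ has 3 consonants (> 2) → phonotactically illegal
psip — violates constraint 5: syllable 1 coda contains /p/ → phonotactically illegal
jusbs — violates constraint 2: syllable 1 coda /sbs/ has 3 consonants (> 2) → phonotactically illegal

sru.uwm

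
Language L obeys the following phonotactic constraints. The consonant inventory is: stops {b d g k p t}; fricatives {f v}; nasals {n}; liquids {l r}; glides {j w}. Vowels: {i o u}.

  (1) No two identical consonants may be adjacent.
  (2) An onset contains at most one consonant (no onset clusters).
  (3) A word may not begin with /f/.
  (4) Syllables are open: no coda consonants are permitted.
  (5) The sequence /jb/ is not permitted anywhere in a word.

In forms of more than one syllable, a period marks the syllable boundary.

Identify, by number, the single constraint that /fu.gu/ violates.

3

/fu.gu/: word begins with /f/.
This is a violation of constraint 3: "A word may not begin with /f/."
The remaining constraints (1, 2, 4, 5) are satisfied.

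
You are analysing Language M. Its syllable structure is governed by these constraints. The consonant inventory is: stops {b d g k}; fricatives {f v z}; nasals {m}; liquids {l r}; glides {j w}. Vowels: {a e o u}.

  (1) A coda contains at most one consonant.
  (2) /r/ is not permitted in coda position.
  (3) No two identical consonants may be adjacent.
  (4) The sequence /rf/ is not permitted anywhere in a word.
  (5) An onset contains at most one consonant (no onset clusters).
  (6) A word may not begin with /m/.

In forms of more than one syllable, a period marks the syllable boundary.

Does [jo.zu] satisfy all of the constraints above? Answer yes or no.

yes

[jo.zu] — σ1 onset /j/, coda /∅/ ok; σ2 onset /z/, coda /∅/ ok → phonotactically legal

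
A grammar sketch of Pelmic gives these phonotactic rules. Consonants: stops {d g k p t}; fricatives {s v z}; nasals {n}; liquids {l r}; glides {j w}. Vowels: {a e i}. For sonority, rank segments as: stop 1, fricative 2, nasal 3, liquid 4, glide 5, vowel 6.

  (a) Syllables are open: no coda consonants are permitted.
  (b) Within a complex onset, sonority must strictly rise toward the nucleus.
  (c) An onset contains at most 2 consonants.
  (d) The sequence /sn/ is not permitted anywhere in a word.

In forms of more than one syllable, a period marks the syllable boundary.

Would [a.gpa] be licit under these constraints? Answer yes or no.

no

[a.gpa] — violates constraint (b): syllable 2 onset /gp/: /g/ (stop, 1) → /p/ (stop, 1) does not rise → illicit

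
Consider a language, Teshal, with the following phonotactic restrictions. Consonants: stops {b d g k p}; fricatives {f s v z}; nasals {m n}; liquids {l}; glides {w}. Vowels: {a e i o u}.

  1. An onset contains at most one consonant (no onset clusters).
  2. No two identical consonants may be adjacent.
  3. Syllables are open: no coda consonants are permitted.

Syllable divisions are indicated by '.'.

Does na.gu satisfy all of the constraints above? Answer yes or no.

na.gu — σ1 onset /n/, coda /∅/ ok; σ2 onset /g/, coda /∅/ ok → licit

yes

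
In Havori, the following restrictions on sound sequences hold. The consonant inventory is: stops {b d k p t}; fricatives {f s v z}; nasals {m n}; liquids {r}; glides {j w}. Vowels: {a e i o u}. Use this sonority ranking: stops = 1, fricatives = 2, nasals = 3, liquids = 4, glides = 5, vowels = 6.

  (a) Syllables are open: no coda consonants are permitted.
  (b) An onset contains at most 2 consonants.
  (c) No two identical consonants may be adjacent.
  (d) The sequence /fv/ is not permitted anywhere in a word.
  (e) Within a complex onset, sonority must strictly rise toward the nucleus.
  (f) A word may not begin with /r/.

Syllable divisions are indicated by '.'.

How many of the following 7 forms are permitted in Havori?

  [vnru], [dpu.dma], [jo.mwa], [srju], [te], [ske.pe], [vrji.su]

[vnru] — violates constraint (b): syllable 1 onset /vnr/ has 3 consonants (> 2) → not permitted
[dpu.dma] — violates constraint (e): syllable 1 onset /dp/: /d/ (stop, 1) → /p/ (stop, 1) does not rise → not permitted
[jo.mwa] — σ1 onset /j/, coda /∅/ ok; σ2 onset /mw/ (3→5 rises), coda /∅/ ok → permitted
[srju] — violates constraint (b): syllable 1 onset /srj/ has 3 consonants (> 2) → not permitted
[te] — σ1 onset /t/, coda /∅/ ok → permitted
[ske.pe] — violates constraint (e): syllable 1 onset /sk/: /s/ (fricative, 2) → /k/ (stop, 1) does not rise → not permitted
[vrji.su] — violates constraint (b): syllable 1 onset /vrj/ has 3 consonants (> 2) → not permitted
Permitted: [jo.mwa], [te] → 2.

2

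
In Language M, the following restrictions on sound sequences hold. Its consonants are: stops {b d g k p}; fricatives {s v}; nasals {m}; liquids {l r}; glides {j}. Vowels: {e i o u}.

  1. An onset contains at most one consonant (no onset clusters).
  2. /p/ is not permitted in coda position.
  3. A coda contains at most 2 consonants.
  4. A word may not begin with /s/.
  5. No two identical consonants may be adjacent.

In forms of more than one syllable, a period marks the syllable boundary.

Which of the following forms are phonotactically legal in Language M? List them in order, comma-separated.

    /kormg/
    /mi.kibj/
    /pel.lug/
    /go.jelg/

/mi.kibj/, /go.jelg/

/kormg/ — violates constraint 3: syllable 1 coda /rmg/ has 3 consonants (> 2) → phonotactically illegal
/mi.kibj/ — σ1 onset /m/, coda /∅/ ok; σ2 onset /k/, coda /bj/ (2C) ok → phonotactically legal
/pel.lug/ — violates constraint 5: adjacent identical consonants /ll/ → phonotactically illegal
/go.jelg/ — σ1 onset /g/, coda /∅/ ok; σ2 onset /j/, coda /lg/ (2C) ok → phonotactically legal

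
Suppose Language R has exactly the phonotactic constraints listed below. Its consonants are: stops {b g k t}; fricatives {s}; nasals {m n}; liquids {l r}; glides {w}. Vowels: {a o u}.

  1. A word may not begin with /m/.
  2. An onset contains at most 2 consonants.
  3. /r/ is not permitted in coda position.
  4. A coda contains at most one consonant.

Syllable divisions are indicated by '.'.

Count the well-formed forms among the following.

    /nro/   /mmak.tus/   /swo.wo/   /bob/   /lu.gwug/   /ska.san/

/nro/ — σ1 onset /nr/ (2C), coda /∅/ ok → well-formed
/mmak.tus/ — violates constraint 1: word begins with /m/ → ill-formed
/swo.wo/ — σ1 onset /sw/ (2C), coda /∅/ ok; σ2 onset /w/, coda /∅/ ok → well-formed
/bob/ — σ1 onset /b/, coda /b/ ok → well-formed
/lu.gwug/ — σ1 onset /l/, coda /∅/ ok; σ2 onset /gw/ (2C), coda /g/ ok → well-formed
/ska.san/ — σ1 onset /sk/ (2C), coda /∅/ ok; σ2 onset /s/, coda /n/ ok → well-formed
Well-formed: /nro/, /swo.wo/, /bob/, /lu.gwug/, /ska.san/ → 5.

5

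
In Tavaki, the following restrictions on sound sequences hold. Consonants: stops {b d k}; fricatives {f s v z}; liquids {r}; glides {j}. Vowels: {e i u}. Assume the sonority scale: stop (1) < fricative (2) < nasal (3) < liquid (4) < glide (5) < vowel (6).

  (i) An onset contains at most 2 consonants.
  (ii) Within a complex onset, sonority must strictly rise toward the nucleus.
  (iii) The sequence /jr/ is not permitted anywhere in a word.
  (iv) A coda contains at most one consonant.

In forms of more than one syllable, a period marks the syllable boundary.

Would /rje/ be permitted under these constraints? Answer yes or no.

yes

/rje/ — σ1 onset /rj/ (4→5 rises), coda /∅/ ok → permitted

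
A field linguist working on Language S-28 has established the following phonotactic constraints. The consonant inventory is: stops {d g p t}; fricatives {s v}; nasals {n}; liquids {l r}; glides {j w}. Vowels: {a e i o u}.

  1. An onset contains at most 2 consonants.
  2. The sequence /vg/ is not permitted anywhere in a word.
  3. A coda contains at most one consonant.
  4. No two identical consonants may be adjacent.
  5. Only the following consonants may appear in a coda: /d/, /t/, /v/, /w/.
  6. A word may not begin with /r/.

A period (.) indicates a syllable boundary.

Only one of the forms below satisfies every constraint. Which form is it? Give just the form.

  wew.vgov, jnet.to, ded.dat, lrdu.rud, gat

wew.vgov — violates constraint 2: contains banned sequence /vg/ → illicit
jnet.to — violates constraint 4: adjacent identical consonants /tt/ → illicit
ded.dat — violates constraint 4: adjacent identical consonants /dd/ → illicit
lrdu.rud — violates constraint 1: syllable 1 onset /lrd/ has 3 consonants (> 2) → illicit
gat — σ1 onset /g/, coda /t/ ok → licit

gat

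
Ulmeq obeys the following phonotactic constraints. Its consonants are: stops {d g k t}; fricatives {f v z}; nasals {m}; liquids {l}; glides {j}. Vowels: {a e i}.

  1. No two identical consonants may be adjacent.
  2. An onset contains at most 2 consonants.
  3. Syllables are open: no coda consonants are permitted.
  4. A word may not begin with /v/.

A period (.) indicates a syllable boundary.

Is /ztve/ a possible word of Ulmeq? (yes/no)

no

/ztve/ — violates constraint 2: syllable 1 onset /ztv/ has 3 consonants (> 2) → phonotactically illegal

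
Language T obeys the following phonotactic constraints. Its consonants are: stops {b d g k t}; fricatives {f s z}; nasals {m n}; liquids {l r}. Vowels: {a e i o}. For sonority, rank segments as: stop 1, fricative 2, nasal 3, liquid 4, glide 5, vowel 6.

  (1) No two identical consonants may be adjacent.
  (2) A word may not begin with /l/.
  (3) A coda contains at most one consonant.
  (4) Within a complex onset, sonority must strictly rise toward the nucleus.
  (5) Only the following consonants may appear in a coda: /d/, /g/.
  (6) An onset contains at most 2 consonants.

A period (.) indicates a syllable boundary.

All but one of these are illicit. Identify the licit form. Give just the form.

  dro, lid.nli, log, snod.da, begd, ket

dro

dro — σ1 onset /dr/ (1→4 rises), coda /∅/ ok → licit
lid.nli — violates constraint 2: word begins with /l/ → illicit
log — violates constraint 2: word begins with /l/ → illicit
snod.da — violates constraint 1: adjacent identical consonants /dd/ → illicit
begd — violates constraint 3: syllable 1 coda /gd/ has 2 consonants (> 1) → illicit
ket — violates constraint 5: syllable 1 coda contains /t/, which is not a licensed coda consonant → illicit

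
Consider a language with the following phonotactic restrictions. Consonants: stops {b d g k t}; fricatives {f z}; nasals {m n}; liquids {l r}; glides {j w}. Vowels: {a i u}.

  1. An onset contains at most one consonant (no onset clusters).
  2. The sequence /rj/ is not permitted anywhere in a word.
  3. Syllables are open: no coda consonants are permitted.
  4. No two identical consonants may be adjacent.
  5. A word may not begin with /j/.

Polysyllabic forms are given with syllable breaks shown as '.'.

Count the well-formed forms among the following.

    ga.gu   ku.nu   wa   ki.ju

ga.gu — σ1 onset /g/, coda /∅/ ok; σ2 onset /g/, coda /∅/ ok → well-formed
ku.nu — σ1 onset /k/, coda /∅/ ok; σ2 onset /n/, coda /∅/ ok → well-formed
wa — σ1 onset /w/, coda /∅/ ok → well-formed
ki.ju — σ1 onset /k/, coda /∅/ ok; σ2 onset /j/, coda /∅/ ok → well-formed
Well-formed: ga.gu, ku.nu, wa, ki.ju → 4.

4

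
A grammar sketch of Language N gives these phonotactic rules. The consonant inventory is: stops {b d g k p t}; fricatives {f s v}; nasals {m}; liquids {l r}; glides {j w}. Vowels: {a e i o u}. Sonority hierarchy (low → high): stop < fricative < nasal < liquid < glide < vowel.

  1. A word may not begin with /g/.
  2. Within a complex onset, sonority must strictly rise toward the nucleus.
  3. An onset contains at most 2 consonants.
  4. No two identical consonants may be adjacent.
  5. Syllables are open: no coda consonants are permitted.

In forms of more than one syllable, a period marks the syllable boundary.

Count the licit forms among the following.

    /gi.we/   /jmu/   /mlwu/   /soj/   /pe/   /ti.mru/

/gi.we/ — violates constraint 1: word begins with /g/ → illicit
/jmu/ — violates constraint 2: syllable 1 onset /jm/: /j/ (glide, 5) → /m/ (nasal, 3) does not rise → illicit
/mlwu/ — violates constraint 3: syllable 1 onset /mlw/ has 3 consonants (> 2) → illicit
/soj/ — violates constraint 5: syllable 1 coda /j/ has 1 consonant (> 0) → illicit
/pe/ — σ1 onset /p/, coda /∅/ ok → licit
/ti.mru/ — σ1 onset /t/, coda /∅/ ok; σ2 onset /mr/ (3→4 rises), coda /∅/ ok → licit
Licit: /pe/, /ti.mru/ → 2.

2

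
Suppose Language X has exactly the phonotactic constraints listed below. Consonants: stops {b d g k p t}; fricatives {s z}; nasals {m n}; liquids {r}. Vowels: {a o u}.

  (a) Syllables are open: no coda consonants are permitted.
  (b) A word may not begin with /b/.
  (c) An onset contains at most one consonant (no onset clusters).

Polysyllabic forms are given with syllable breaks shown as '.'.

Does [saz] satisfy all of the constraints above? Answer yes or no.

no

[saz] — violates constraint (a): syllable 1 coda /z/ has 1 consonant (> 0) → not permitted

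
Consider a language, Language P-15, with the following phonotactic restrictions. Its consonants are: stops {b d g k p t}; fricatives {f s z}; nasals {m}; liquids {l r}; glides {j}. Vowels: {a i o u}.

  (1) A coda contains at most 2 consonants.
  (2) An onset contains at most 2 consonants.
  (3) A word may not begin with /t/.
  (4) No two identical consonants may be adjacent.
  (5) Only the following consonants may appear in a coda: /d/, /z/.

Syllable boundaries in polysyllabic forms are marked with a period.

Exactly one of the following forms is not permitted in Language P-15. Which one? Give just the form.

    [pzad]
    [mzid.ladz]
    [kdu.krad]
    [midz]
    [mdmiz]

[mdmiz]

[pzad] — σ1 onset /pz/ (2C), coda /d/ ok → permitted
[mzid.ladz] — σ1 onset /mz/ (2C), coda /d/ ok; σ2 onset /l/, coda /dz/ (2C) ok → permitted
[kdu.krad] — σ1 onset /kd/ (2C), coda /∅/ ok; σ2 onset /kr/ (2C), coda /d/ ok → permitted
[midz] — σ1 onset /m/, coda /dz/ (2C) ok → permitted
[mdmiz] — violates constraint 2: syllable 1 onset /mdm/ has 3 consonants (> 2) → not permitted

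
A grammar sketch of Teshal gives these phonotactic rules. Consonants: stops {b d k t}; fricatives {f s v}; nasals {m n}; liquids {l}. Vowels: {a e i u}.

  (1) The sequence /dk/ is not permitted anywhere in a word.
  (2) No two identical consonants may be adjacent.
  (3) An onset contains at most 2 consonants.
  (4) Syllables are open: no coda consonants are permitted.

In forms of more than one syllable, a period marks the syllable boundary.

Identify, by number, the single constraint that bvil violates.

4

bvil: syllable 1 coda /l/ has 1 consonant (> 0).
This is a violation of constraint 4: "Syllables are open: no coda consonants are permitted."
The remaining constraints (1, 2, 3) are satisfied.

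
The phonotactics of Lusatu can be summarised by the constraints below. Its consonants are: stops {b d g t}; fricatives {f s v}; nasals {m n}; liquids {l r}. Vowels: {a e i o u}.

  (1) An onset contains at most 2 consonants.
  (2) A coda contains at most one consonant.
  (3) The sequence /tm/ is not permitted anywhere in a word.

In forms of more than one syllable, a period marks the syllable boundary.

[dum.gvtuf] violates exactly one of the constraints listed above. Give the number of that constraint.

1

[dum.gvtuf]: syllable 2 onset /gvt/ has 3 consonants (> 2).
This is a violation of constraint 1: "An onset contains at most 2 consonants."
The remaining constraints (2, 3) are satisfied.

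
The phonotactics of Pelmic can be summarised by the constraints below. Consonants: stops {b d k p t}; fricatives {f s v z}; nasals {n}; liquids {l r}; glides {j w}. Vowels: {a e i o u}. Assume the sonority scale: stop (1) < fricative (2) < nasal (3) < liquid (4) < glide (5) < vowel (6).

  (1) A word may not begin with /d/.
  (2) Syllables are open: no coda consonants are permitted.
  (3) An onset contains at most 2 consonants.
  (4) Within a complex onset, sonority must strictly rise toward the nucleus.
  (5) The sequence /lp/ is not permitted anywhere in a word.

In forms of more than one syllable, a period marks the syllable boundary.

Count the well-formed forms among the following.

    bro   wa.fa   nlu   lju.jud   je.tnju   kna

bro — σ1 onset /br/ (1→4 rises), coda /∅/ ok → well-formed
wa.fa — σ1 onset /w/, coda /∅/ ok; σ2 onset /f/, coda /∅/ ok → well-formed
nlu — σ1 onset /nl/ (3→4 rises), coda /∅/ ok → well-formed
lju.jud — violates constraint 2: syllable 2 coda /d/ has 1 consonant (> 0) → ill-formed
je.tnju — violates constraint 3: syllable 2 onset /tnj/ has 3 consonants (> 2) → ill-formed
kna — σ1 onset /kn/ (1→3 rises), coda /∅/ ok → well-formed
Well-formed: bro, wa.fa, nlu, kna → 4.

4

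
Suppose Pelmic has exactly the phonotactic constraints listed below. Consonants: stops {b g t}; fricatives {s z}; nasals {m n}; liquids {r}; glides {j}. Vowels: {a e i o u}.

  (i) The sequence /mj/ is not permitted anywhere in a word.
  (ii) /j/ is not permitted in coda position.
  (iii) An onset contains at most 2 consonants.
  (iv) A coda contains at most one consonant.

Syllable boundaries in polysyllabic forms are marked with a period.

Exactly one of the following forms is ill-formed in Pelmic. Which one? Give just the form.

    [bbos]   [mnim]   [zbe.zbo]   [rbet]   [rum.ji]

[rum.ji]

[bbos] — σ1 onset /bb/ (2C), coda /s/ ok → well-formed
[mnim] — σ1 onset /mn/ (2C), coda /m/ ok → well-formed
[zbe.zbo] — σ1 onset /zb/ (2C), coda /∅/ ok; σ2 onset /zb/ (2C), coda /∅/ ok → well-formed
[rbet] — σ1 onset /rb/ (2C), coda /t/ ok → well-formed
[rum.ji] — violates constraint (i): contains banned sequence /mj/ → ill-formed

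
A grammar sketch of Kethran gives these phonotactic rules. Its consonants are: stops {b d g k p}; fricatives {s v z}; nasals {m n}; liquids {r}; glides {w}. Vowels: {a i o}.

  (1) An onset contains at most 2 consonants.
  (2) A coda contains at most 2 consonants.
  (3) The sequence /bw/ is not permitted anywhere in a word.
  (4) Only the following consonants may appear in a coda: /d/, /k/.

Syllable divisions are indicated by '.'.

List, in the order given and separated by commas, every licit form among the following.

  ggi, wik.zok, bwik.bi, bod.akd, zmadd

ggi, wik.zok, bod.akd, zmadd

ggi — σ1 onset /gg/ (2C), coda /∅/ ok → licit
wik.zok — σ1 onset /w/, coda /k/ ok; σ2 onset /z/, coda /k/ ok → licit
bwik.bi — violates constraint 3: contains banned sequence /bw/ → illicit
bod.akd — σ1 onset /b/, coda /d/ ok; σ2 onset /∅/, coda /kd/ (2C) ok → licit
zmadd — σ1 onset /zm/ (2C), coda /dd/ (2C) ok → licit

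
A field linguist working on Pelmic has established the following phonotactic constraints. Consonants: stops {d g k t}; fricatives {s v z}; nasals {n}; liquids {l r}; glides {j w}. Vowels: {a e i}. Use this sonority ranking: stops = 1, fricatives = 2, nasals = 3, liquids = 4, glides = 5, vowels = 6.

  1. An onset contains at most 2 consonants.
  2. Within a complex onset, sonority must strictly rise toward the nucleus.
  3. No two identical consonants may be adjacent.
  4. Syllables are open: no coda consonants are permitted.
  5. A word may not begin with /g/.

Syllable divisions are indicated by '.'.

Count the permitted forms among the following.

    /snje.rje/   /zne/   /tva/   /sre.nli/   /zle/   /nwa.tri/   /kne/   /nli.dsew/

/snje.rje/ — violates constraint 1: syllable 1 onset /snj/ has 3 consonants (> 2) → not permitted
/zne/ — σ1 onset /zn/ (2→3 rises), coda /∅/ ok → permitted
/tva/ — σ1 onset /tv/ (1→2 rises), coda /∅/ ok → permitted
/sre.nli/ — σ1 onset /sr/ (2→4 rises), coda /∅/ ok; σ2 onset /nl/ (3→4 rises), coda /∅/ ok → permitted
/zle/ — σ1 onset /zl/ (2→4 rises), coda /∅/ ok → permitted
/nwa.tri/ — σ1 onset /nw/ (3→5 rises), coda /∅/ ok; σ2 onset /tr/ (1→4 rises), coda /∅/ ok → permitted
/kne/ — σ1 onset /kn/ (1→3 rises), coda /∅/ ok → permitted
/nli.dsew/ — violates constraint 4: syllable 2 coda /w/ has 1 consonant (> 0) → not permitted
Permitted: /zne/, /tva/, /sre.nli/, /zle/, /nwa.tri/, /kne/ → 6.

6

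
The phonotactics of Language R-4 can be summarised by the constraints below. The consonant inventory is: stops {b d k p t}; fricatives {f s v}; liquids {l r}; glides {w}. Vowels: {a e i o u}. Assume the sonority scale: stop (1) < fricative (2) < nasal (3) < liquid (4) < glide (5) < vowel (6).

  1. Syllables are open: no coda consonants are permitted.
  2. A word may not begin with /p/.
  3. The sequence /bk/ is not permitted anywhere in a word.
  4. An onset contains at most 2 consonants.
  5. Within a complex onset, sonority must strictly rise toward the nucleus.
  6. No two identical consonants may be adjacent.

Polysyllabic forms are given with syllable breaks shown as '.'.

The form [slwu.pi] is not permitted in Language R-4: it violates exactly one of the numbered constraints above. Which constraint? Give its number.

[slwu.pi]: syllable 1 onset /slw/ has 3 consonants (> 2).
This is a violation of constraint 4: "An onset contains at most 2 consonants."
The remaining constraints (1, 2, 3, 5, 6) are satisfied.

4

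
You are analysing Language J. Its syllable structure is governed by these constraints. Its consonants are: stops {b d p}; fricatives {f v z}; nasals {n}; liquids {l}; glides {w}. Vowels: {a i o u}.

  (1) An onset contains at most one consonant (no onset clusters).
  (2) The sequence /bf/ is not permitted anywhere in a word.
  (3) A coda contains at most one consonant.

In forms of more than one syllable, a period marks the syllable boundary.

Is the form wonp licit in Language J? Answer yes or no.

no

wonp — violates constraint 3: syllable 1 coda /np/ has 2 consonants (> 1) → illicit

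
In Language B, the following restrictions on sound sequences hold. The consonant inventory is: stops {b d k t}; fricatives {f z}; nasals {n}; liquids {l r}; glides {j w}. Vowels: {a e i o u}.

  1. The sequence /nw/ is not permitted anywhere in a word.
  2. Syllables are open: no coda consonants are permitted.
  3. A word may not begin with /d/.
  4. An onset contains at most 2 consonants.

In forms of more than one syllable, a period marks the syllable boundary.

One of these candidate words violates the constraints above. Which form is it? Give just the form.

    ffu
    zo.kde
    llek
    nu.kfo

ffu — σ1 onset /ff/ (2C), coda /∅/ ok → phonotactically legal
zo.kde — σ1 onset /z/, coda /∅/ ok; σ2 onset /kd/ (2C), coda /∅/ ok → phonotactically legal
llek — violates constraint 2: syllable 1 coda /k/ has 1 consonant (> 0) → phonotactically illegal
nu.kfo — σ1 onset /n/, coda /∅/ ok; σ2 onset /kf/ (2C), coda /∅/ ok → phonotactically legal

llek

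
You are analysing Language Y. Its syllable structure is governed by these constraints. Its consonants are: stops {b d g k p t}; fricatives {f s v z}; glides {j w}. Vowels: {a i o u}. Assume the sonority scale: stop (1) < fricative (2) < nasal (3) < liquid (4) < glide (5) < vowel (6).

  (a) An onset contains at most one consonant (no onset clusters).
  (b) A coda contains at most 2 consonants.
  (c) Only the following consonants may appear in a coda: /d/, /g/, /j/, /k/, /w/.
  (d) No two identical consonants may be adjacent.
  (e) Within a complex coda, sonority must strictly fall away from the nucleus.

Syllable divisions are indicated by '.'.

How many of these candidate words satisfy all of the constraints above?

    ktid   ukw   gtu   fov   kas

ktid — violates constraint (a): syllable 1 onset /kt/ has 2 consonants (> 1) → phonotactically illegal
ukw — violates constraint (e): syllable 1 coda /kw/: /k/ (stop, 1) → /w/ (glide, 5) does not fall → phonotactically illegal
gtu — violates constraint (a): syllable 1 onset /gt/ has 2 consonants (> 1) → phonotactically illegal
fov — violates constraint (c): syllable 1 coda contains /v/, which is not a licensed coda consonant → phonotactically illegal
kas — violates constraint (c): syllable 1 coda contains /s/, which is not a licensed coda consonant → phonotactically illegal
No form is phonotactically legal → 0.

0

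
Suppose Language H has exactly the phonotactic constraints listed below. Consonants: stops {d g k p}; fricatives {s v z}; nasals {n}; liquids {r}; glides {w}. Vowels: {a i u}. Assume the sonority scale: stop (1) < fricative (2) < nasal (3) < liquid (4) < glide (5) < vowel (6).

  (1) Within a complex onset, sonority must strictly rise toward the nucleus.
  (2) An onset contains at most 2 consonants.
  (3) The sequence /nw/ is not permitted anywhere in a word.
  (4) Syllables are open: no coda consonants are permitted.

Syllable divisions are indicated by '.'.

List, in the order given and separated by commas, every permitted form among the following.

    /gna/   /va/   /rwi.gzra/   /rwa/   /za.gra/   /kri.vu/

/gna/ — σ1 onset /gn/ (1→3 rises), coda /∅/ ok → permitted
/va/ — σ1 onset /v/, coda /∅/ ok → permitted
/rwi.gzra/ — violates constraint 2: syllable 2 onset /gzr/ has 3 consonants (> 2) → not permitted
/rwa/ — σ1 onset /rw/ (4→5 rises), coda /∅/ ok → permitted
/za.gra/ — σ1 onset /z/, coda /∅/ ok; σ2 onset /gr/ (1→4 rises), coda /∅/ ok → permitted
/kri.vu/ — σ1 onset /kr/ (1→4 rises), coda /∅/ ok; σ2 onset /v/, coda /∅/ ok → permitted

/gna/, /va/, /rwa/, /za.gra/, /kri.vu/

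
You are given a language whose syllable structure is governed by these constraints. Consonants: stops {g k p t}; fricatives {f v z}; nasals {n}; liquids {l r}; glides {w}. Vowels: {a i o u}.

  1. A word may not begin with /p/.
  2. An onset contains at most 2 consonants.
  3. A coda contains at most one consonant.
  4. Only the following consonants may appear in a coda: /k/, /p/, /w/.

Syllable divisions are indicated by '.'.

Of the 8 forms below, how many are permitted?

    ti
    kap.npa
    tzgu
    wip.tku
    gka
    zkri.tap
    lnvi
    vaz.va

ti — σ1 onset /t/, coda /∅/ ok → permitted
kap.npa — σ1 onset /k/, coda /p/ ok; σ2 onset /np/ (2C), coda /∅/ ok → permitted
tzgu — violates constraint 2: syllable 1 onset /tzg/ has 3 consonants (> 2) → not permitted
wip.tku — σ1 onset /w/, coda /p/ ok; σ2 onset /tk/ (2C), coda /∅/ ok → permitted
gka — σ1 onset /gk/ (2C), coda /∅/ ok → permitted
zkri.tap — violates constraint 2: syllable 1 onset /zkr/ has 3 consonants (> 2) → not permitted
lnvi — violates constraint 2: syllable 1 onset /lnv/ has 3 consonants (> 2) → not permitted
vaz.va — violates constraint 4: syllable 1 coda contains /z/, which is not a licensed coda consonant → not permitted
Permitted: ti, kap.npa, wip.tku, gka → 4.

4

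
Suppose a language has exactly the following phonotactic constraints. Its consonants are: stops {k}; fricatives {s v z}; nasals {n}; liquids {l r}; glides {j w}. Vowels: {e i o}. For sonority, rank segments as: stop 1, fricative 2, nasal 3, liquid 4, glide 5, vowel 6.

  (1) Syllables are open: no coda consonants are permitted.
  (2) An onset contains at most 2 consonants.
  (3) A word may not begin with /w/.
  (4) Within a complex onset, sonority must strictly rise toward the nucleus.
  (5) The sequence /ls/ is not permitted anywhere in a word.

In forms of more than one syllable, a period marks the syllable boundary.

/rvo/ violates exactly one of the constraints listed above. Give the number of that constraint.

/rvo/: syllable 1 onset /rv/: /r/ (liquid, 4) → /v/ (fricative, 2) does not rise.
This is a violation of constraint 4: "Within a complex onset, sonority must strictly rise toward the nucleus."
The remaining constraints (1, 2, 3, 5) are satisfied.

4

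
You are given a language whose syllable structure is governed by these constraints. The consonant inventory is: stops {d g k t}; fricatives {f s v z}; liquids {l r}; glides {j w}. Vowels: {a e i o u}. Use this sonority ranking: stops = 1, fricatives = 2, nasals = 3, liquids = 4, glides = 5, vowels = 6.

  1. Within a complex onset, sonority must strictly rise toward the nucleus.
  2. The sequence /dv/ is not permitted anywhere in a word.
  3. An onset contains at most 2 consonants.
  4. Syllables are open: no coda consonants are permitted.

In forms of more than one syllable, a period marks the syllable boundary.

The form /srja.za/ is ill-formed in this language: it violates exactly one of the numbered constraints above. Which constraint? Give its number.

/srja.za/: syllable 1 onset /srj/ has 3 consonants (> 2).
This is a violation of constraint 3: "An onset contains at most 2 consonants."
The remaining constraints (1, 2, 4) are satisfied.

3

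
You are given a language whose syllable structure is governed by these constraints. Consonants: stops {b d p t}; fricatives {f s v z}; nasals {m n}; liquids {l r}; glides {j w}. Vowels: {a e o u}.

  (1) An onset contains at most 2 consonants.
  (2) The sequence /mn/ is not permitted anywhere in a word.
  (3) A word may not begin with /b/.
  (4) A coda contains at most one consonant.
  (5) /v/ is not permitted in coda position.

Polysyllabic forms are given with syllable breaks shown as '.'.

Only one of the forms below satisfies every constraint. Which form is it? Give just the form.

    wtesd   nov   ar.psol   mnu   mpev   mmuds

wtesd — violates constraint 4: syllable 1 coda /sd/ has 2 consonants (> 1) → ill-formed
nov — violates constraint 5: syllable 1 coda contains /v/ → ill-formed
ar.psol — σ1 onset /∅/, coda /r/ ok; σ2 onset /ps/ (2C), coda /l/ ok → well-formed
mnu — violates constraint 2: contains banned sequence /mn/ → ill-formed
mpev — violates constraint 5: syllable 1 coda contains /v/ → ill-formed
mmuds — violates constraint 4: syllable 1 coda /ds/ has 2 consonants (> 1) → ill-formed

ar.psol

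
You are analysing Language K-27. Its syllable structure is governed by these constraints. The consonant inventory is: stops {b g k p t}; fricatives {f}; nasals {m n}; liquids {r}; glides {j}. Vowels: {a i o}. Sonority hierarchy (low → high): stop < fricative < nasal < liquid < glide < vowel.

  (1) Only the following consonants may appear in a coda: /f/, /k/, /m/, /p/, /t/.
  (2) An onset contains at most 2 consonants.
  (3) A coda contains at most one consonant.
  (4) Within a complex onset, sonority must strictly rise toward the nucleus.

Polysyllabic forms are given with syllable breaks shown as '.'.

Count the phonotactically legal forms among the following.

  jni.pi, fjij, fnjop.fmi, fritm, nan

0

jni.pi — violates constraint 4: syllable 1 onset /jn/: /j/ (glide, 5) → /n/ (nasal, 3) does not rise → phonotactically illegal
fjij — violates constraint 1: syllable 1 coda contains /j/, which is not a licensed coda consonant → phonotactically illegal
fnjop.fmi — violates constraint 2: syllable 1 onset /fnj/ has 3 consonants (> 2) → phonotactically illegal
fritm — violates constraint 3: syllable 1 coda /tm/ has 2 consonants (> 1) → phonotactically illegal
nan — violates constraint 1: syllable 1 coda contains /n/, which is not a licensed coda consonant → phonotactically illegal
No form is phonotactically legal → 0.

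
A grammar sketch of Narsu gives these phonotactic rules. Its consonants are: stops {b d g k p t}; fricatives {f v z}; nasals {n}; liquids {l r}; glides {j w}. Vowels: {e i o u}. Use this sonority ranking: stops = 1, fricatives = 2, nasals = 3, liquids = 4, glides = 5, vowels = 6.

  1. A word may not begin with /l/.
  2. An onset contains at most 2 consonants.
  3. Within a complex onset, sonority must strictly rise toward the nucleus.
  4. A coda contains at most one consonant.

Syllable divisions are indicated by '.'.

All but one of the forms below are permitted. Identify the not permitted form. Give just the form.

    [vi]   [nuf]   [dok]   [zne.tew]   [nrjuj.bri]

[nrjuj.bri]

[vi] — σ1 onset /v/, coda /∅/ ok → permitted
[nuf] — σ1 onset /n/, coda /f/ ok → permitted
[dok] — σ1 onset /d/, coda /k/ ok → permitted
[zne.tew] — σ1 onset /zn/ (2→3 rises), coda /∅/ ok; σ2 onset /t/, coda /w/ ok → permitted
[nrjuj.bri] — violates constraint 2: syllable 1 onset /nrj/ has 3 consonants (> 2) → not permitted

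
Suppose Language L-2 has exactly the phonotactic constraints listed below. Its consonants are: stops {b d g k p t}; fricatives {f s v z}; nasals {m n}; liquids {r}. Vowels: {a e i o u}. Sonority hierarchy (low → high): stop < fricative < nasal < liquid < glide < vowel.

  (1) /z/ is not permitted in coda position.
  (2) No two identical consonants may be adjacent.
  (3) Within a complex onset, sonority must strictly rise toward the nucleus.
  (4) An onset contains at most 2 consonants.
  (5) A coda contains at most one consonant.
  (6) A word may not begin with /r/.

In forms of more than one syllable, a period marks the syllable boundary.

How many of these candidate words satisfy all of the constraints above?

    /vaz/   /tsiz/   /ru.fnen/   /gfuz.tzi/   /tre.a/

/vaz/ — violates constraint 1: syllable 1 coda contains /z/ → phonotactically illegal
/tsiz/ — violates constraint 1: syllable 1 coda contains /z/ → phonotactically illegal
/ru.fnen/ — violates constraint 6: word begins with /r/ → phonotactically illegal
/gfuz.tzi/ — violates constraint 1: syllable 1 coda contains /z/ → phonotactically illegal
/tre.a/ — σ1 onset /tr/ (1→4 rises), coda /∅/ ok; σ2 onset /∅/, coda /∅/ ok → phonotactically legal
Phonotactically legal: /tre.a/ → 1.

1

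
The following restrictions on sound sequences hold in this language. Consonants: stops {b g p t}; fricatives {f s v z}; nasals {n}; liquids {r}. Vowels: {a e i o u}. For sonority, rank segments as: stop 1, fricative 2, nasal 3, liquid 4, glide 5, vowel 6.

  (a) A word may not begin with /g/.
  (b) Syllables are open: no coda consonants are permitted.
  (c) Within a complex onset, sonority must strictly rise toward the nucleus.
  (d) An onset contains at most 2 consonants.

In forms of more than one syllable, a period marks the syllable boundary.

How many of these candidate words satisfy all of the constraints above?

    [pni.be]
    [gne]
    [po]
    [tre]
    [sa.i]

[pni.be] — σ1 onset /pn/ (1→3 rises), coda /∅/ ok; σ2 onset /b/, coda /∅/ ok → well-formed
[gne] — violates constraint (a): word begins with /g/ → ill-formed
[po] — σ1 onset /p/, coda /∅/ ok → well-formed
[tre] — σ1 onset /tr/ (1→4 rises), coda /∅/ ok → well-formed
[sa.i] — σ1 onset /s/, coda /∅/ ok; σ2 onset /∅/, coda /∅/ ok → well-formed
Well-formed: [pni.be], [po], [tre], [sa.i] → 4.

4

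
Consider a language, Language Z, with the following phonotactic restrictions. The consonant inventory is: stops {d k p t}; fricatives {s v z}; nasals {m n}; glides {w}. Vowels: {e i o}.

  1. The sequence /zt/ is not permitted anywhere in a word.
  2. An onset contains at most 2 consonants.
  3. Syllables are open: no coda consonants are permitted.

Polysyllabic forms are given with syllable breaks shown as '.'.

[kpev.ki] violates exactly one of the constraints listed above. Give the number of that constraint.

[kpev.ki]: syllable 1 coda /v/ has 1 consonant (> 0).
This is a violation of constraint 3: "Syllables are open: no coda consonants are permitted."
The remaining constraints (1, 2) are satisfied.

3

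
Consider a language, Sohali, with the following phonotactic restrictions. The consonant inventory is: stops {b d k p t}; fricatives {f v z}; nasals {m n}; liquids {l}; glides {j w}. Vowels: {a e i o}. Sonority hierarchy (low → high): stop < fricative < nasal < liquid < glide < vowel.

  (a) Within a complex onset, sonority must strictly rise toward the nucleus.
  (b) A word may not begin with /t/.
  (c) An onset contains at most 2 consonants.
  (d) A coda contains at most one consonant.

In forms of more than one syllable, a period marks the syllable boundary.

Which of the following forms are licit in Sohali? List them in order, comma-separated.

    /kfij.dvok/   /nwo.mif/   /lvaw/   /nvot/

/kfij.dvok/, /nwo.mif/

/kfij.dvok/ — σ1 onset /kf/ (1→2 rises), coda /j/ ok; σ2 onset /dv/ (1→2 rises), coda /k/ ok → licit
/nwo.mif/ — σ1 onset /nw/ (3→5 rises), coda /∅/ ok; σ2 onset /m/, coda /f/ ok → licit
/lvaw/ — violates constraint (a): syllable 1 onset /lv/: /l/ (liquid, 4) → /v/ (fricative, 2) does not rise → illicit
/nvot/ — violates constraint (a): syllable 1 onset /nv/: /n/ (nasal, 3) → /v/ (fricative, 2) does not rise → illicit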